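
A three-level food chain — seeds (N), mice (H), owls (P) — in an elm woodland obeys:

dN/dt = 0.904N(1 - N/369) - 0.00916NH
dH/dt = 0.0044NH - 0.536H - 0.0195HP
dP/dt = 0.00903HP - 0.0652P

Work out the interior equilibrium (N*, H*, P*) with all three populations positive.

N* ≈ 342, H* ≈ 7.22, P* ≈ 49.7

From dP/dt = 0: 0.00903H* = 0.0652, so H* = 7.22.
From dN/dt = 0: 0.904(1 - N*/369) = 0.00916·7.22, giving N* = 369·(1 - 0.0732) = 342.
From dH/dt = 0: 0.0044·342 - 0.536 = 0.0195P*, so P* = 0.969/0.0195 = 49.7.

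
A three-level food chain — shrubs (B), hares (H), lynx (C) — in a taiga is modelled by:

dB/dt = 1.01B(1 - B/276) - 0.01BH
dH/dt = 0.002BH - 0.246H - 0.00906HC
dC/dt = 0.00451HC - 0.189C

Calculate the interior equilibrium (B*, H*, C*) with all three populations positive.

B* ≈ 161, H* ≈ 41.9, C* ≈ 8.49

From dC/dt = 0: 0.00451H* = 0.189, so H* = 41.9.
From dB/dt = 0: 1.01(1 - B*/276) = 0.01·41.9, giving B* = 276·(1 - 0.415) = 161.
From dH/dt = 0: 0.002·161 - 0.246 = 0.00906C*, so C* = 0.077/0.00906 = 8.49.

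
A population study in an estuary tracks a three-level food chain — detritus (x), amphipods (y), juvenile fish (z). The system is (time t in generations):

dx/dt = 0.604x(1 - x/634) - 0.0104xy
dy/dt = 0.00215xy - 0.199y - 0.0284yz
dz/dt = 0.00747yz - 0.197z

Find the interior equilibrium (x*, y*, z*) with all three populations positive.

x* ≈ 346, y* ≈ 26.4, z* ≈ 19.2

From dz/dt = 0: 0.00747y* = 0.197, so y* = 26.4.
From dx/dt = 0: 0.604(1 - x*/634) = 0.0104·26.4, giving x* = 634·(1 - 0.454) = 346.
From dy/dt = 0: 0.00215·346 - 0.199 = 0.0284z*, so z* = 0.545/0.0284 = 19.2.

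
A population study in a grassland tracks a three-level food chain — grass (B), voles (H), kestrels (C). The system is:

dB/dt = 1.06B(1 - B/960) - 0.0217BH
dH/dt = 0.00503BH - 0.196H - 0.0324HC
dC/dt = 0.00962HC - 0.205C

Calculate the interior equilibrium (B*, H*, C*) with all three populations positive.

B* ≈ 541, H* ≈ 21.3, C* ≈ 78

From dC/dt = 0: 0.00962H* = 0.205, so H* = 21.3.
From dB/dt = 0: 1.06(1 - B*/960) = 0.0217·21.3, giving B* = 960·(1 - 0.436) = 541.
From dH/dt = 0: 0.00503·541 - 0.196 = 0.0324C*, so C* = 2.53/0.0324 = 78.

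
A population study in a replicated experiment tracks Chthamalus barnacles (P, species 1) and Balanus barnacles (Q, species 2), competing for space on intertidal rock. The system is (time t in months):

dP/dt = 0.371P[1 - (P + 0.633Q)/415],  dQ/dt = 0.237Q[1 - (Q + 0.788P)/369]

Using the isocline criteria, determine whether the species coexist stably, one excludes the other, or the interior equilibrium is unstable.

stable coexistence

Compare the nullcline intercepts: K1/α12 = 415/0.633 = 656 > K2 = 369; K2/α21 = 369/0.788 = 468 > K1 = 415.
Since both inequalities hold, each species can invade when rare, so the interior equilibrium is stable.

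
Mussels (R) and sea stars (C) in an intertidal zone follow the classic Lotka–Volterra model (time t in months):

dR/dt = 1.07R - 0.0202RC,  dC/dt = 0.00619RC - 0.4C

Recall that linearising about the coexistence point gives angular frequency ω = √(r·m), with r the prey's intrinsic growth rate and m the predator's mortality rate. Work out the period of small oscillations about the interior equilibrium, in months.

T ≈ 9.6 months

Here r = 1.07 and m = 0.4, so r·m = 0.428.
ω = √0.428 = 0.654 per month, hence T = 2π/ω ≈ 9.6 months.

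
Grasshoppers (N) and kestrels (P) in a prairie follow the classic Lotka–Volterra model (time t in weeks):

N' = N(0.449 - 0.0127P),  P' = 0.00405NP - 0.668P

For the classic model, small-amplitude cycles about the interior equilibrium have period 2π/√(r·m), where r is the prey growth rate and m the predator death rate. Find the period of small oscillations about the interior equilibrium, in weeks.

T ≈ 11.5 weeks

Here r = 0.449 and m = 0.668, so r·m = 0.3.
ω = √0.3 = 0.548 per week, hence T = 2π/ω ≈ 11.5 weeks.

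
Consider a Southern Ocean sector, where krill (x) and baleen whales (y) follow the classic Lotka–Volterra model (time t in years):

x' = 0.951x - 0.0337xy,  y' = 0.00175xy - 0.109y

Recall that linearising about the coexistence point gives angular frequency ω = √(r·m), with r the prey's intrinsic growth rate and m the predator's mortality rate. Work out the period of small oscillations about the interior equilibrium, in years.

T ≈ 19.5 years

Here r = 0.951 and m = 0.109, so r·m = 0.104.
ω = √0.104 = 0.322 per year, hence T = 2π/ω ≈ 19.5 years.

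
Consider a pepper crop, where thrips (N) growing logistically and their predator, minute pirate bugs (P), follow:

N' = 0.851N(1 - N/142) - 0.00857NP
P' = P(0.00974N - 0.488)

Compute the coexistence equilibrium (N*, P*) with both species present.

N* ≈ 50.1, P* ≈ 64.3

From dP/dt = 0 with P > 0: 0.00974N* = 0.488, so N* = 50.1.
Substitute into dN/dt = 0: 0.851(1 - 50.1/142) = 0.00857P*.
The bracket is 0.647, giving P* = 0.551/0.00857 = 64.3.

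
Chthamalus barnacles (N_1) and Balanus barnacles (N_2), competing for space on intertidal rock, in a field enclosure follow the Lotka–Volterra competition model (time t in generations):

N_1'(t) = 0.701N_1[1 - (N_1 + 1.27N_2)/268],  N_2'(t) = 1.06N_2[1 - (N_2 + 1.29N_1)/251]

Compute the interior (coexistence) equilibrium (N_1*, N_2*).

N_1* ≈ 79.5, N_2* ≈ 148

Setting both brackets to zero gives the nullclines N_1 + 1.27N_2 = 268 and 1.29N_1 + N_2 = 251.
Substituting N_2 = 251 - 1.29N_1 into the first: N_1(1 - 1.27·1.29) = 268 - 1.27·251.
So N_1* = -50.8/-0.638 = 79.5, and then N_2* = 251 - 1.29·79.5 = 148.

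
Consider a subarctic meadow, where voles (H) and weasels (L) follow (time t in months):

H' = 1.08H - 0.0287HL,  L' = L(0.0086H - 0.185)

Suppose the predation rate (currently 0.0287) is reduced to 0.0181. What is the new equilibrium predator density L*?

L* ≈ 59.7

At the interior fixed point, setting dH/dt = 0 with H > 0 fixes L* = (prey growth rate)/(HL coefficient) — independent of the other coefficients.
With the change, L* = 1.08/0.0181 = 59.7; it rises from 37.6.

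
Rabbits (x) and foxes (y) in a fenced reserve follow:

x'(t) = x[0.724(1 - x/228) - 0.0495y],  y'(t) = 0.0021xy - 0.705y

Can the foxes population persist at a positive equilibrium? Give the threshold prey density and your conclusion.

Threshold x = 336; K < 336, so no, the predator goes extinct.

The predator equation gives dy/dt > 0 only when x > 0.705/0.0021 = 336.
Without the predator, x → K = 228. Since 228 < 336, the predator cannot invade.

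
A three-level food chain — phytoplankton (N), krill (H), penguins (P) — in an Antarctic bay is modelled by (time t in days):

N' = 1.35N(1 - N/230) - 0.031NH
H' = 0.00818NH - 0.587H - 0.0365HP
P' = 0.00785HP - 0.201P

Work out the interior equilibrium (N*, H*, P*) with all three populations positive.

From dP/dt = 0: 0.00785H* = 0.201, so H* = 25.6.
From dN/dt = 0: 1.35(1 - N*/230) = 0.031·25.6, giving N* = 230·(1 - 0.588) = 94.8.
From dH/dt = 0: 0.00818·94.8 - 0.587 = 0.0365P*, so P* = 0.188/0.0365 = 5.16.

N* ≈ 94.8, H* ≈ 25.6, P* ≈ 5.16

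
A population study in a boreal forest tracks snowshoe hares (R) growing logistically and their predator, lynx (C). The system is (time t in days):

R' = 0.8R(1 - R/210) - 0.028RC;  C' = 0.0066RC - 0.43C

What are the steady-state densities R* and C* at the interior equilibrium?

R* ≈ 65.2, C* ≈ 19.7

From dC/dt = 0 with C > 0: 0.0066R* = 0.43, so R* = 65.2.
Substitute into dR/dt = 0: 0.8(1 - 65.2/210) = 0.028C*.
The bracket is 0.69, giving C* = 0.552/0.028 = 19.7.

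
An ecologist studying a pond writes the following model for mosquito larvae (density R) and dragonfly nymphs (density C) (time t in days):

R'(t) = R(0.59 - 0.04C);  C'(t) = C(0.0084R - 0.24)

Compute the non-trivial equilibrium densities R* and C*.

R* ≈ 28.6, C* ≈ 14.7

Set dC/dt = 0 with C > 0: 0.0084R - 0.24 = 0, so R* = 0.24/0.0084 = 28.6.
Set dR/dt = 0 with R > 0: 0.59 - 0.04C = 0, so C* = 0.59/0.04 = 14.7.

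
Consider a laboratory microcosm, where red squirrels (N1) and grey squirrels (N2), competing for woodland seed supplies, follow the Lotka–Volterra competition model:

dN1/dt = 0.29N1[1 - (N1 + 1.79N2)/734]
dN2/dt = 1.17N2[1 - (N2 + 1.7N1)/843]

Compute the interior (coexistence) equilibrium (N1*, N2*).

N1* ≈ 379, N2* ≈ 198

Setting both brackets to zero gives the nullclines N1 + 1.79N2 = 734 and 1.7N1 + N2 = 843.
Substituting N2 = 843 - 1.7N1 into the first: N1(1 - 1.79·1.7) = 734 - 1.79·843.
So N1* = -775/-2.04 = 379, and then N2* = 843 - 1.7·379 = 198.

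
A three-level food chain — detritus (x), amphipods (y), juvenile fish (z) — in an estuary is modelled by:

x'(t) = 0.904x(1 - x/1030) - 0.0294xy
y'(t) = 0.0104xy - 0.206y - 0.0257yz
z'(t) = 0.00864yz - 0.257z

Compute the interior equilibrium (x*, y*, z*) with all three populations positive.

From dz/dt = 0: 0.00864y* = 0.257, so y* = 29.7.
From dx/dt = 0: 0.904(1 - x*/1030) = 0.0294·29.7, giving x* = 1030·(1 - 0.967) = 33.6.
From dy/dt = 0: 0.0104·33.6 - 0.206 = 0.0257z*, so z* = 0.143/0.0257 = 5.58.

x* ≈ 33.6, y* ≈ 29.7, z* ≈ 5.58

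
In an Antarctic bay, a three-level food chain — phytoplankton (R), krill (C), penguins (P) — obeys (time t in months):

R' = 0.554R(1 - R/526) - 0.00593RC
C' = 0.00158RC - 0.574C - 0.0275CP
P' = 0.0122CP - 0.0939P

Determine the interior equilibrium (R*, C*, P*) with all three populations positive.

R* ≈ 483, C* ≈ 7.7, P* ≈ 6.86

From dP/dt = 0: 0.0122C* = 0.0939, so C* = 7.7.
From dR/dt = 0: 0.554(1 - R*/526) = 0.00593·7.7, giving R* = 526·(1 - 0.0824) = 483.
From dC/dt = 0: 0.00158·483 - 0.574 = 0.0275P*, so P* = 0.189/0.0275 = 6.86.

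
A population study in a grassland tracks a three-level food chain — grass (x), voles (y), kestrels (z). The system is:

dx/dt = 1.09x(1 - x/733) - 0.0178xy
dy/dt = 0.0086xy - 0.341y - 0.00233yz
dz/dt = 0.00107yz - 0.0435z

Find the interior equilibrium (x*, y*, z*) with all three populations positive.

From dz/dt = 0: 0.00107y* = 0.0435, so y* = 40.7.
From dx/dt = 0: 1.09(1 - x*/733) = 0.0178·40.7, giving x* = 733·(1 - 0.664) = 246.
From dy/dt = 0: 0.0086·246 - 0.341 = 0.00233z*, so z* = 1.78/0.00233 = 763.

x* ≈ 246, y* ≈ 40.7, z* ≈ 763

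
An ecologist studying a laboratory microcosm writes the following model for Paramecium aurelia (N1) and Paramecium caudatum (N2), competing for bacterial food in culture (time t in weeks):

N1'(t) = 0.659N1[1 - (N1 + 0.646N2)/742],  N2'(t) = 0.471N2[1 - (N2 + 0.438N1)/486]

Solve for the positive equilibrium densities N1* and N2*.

Setting both brackets to zero gives the nullclines N1 + 0.646N2 = 742 and 0.438N1 + N2 = 486.
Substituting N2 = 486 - 0.438N1 into the first: N1(1 - 0.646·0.438) = 742 - 0.646·486.
So N1* = 428/0.717 = 597, and then N2* = 486 - 0.438·597 = 225.

N1* ≈ 597, N2* ≈ 225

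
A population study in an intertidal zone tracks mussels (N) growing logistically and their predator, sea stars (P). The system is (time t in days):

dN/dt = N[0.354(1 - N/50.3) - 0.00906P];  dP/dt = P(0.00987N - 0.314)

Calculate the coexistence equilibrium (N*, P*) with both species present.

N* ≈ 31.8, P* ≈ 14.4

From dP/dt = 0 with P > 0: 0.00987N* = 0.314, so N* = 31.8.
Substitute into dN/dt = 0: 0.354(1 - 31.8/50.3) = 0.00906P*.
The bracket is 0.368, giving P* = 0.13/0.00906 = 14.4.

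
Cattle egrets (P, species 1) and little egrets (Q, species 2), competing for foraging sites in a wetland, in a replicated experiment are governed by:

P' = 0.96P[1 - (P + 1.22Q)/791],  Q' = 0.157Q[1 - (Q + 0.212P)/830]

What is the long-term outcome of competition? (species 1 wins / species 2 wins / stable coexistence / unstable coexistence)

species 2 excludes species 1

Compare the nullcline intercepts: K1/α12 = 791/1.22 = 648 < K2 = 830; K2/α21 = 830/0.212 = 3920 > K1 = 791.
Since the inequalities point opposite ways, species 2 can invade but species 1 cannot.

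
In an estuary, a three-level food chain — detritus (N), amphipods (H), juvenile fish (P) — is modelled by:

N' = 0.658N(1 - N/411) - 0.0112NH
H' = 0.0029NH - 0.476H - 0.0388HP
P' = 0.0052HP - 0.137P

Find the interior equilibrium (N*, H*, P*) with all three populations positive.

From dP/dt = 0: 0.0052H* = 0.137, so H* = 26.3.
From dN/dt = 0: 0.658(1 - N*/411) = 0.0112·26.3, giving N* = 411·(1 - 0.448) = 227.
From dH/dt = 0: 0.0029·227 - 0.476 = 0.0388P*, so P* = 0.181/0.0388 = 4.68.

N* ≈ 227, H* ≈ 26.3, P* ≈ 4.68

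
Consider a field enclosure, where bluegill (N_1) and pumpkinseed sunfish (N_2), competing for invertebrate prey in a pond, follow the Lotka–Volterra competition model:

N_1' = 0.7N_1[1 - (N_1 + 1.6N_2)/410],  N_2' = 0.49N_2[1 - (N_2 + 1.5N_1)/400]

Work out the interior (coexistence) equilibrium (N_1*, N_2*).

N_1* ≈ 164, N_2* ≈ 154

Setting both brackets to zero gives the nullclines N_1 + 1.6N_2 = 410 and 1.5N_1 + N_2 = 400.
Substituting N_2 = 400 - 1.5N_1 into the first: N_1(1 - 1.6·1.5) = 410 - 1.6·400.
So N_1* = -230/-1.4 = 164, and then N_2* = 400 - 1.5·164 = 154.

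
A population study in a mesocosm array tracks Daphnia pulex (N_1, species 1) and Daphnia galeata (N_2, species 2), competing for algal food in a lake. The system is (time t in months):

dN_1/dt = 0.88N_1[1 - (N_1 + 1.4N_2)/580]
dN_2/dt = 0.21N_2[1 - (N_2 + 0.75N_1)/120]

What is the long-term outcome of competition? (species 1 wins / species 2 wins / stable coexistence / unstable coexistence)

Compare the nullcline intercepts: K1/α12 = 580/1.4 = 414 > K2 = 120; K2/α21 = 120/0.75 = 160 < K1 = 580.
Since the inequalities point opposite ways, species 1 can invade but species 2 cannot.

species 1 excludes species 2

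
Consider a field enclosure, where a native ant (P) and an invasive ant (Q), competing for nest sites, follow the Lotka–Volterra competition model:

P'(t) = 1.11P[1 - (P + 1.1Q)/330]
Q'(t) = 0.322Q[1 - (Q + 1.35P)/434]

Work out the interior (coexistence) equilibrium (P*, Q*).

P* ≈ 304, Q* ≈ 23.7

Setting both brackets to zero gives the nullclines P + 1.1Q = 330 and 1.35P + Q = 434.
Substituting Q = 434 - 1.35P into the first: P(1 - 1.1·1.35) = 330 - 1.1·434.
So P* = -147/-0.485 = 304, and then Q* = 434 - 1.35·304 = 23.7.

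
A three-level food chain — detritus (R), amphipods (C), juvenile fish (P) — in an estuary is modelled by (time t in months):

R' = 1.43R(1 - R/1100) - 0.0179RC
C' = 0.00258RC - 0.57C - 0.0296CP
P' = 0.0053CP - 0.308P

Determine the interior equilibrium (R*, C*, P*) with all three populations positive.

From dP/dt = 0: 0.0053C* = 0.308, so C* = 58.1.
From dR/dt = 0: 1.43(1 - R*/1100) = 0.0179·58.1, giving R* = 1100·(1 - 0.727) = 300.
From dC/dt = 0: 0.00258·300 - 0.57 = 0.0296P*, so P* = 0.204/0.0296 = 6.88.

R* ≈ 300, C* ≈ 58.1, P* ≈ 6.88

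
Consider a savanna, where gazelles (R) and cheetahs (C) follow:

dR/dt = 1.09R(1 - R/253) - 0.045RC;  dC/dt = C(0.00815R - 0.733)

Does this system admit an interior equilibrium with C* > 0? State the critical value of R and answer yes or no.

The predator equation gives dC/dt > 0 only when R > 0.733/0.00815 = 89.9.
Without the predator, R → K = 253. Since 253 > 89.9, the predator can invade and persist.

Threshold R = 89.9; K > 89.9, so yes, the predator persists.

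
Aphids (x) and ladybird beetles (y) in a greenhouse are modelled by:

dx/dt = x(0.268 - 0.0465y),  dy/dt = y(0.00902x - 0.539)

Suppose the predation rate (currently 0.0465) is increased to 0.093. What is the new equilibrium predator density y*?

y* ≈ 2.88

At the interior fixed point, setting dx/dt = 0 with x > 0 fixes y* = (prey growth rate)/(xy coefficient) — independent of the other coefficients.
With the change, y* = 0.268/0.093 = 2.88; it falls from 5.76.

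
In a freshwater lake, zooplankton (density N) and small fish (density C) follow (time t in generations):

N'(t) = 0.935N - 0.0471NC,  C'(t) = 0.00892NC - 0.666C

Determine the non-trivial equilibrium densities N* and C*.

Set dC/dt = 0 with C > 0: 0.00892N - 0.666 = 0, so N* = 0.666/0.00892 = 74.7.
Set dN/dt = 0 with N > 0: 0.935 - 0.0471C = 0, so C* = 0.935/0.0471 = 19.9.

N* ≈ 74.7, C* ≈ 19.9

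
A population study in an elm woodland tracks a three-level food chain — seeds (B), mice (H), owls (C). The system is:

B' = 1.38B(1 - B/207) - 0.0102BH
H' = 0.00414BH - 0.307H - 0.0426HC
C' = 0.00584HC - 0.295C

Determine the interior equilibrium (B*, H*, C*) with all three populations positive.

From dC/dt = 0: 0.00584H* = 0.295, so H* = 50.5.
From dB/dt = 0: 1.38(1 - B*/207) = 0.0102·50.5, giving B* = 207·(1 - 0.373) = 130.
From dH/dt = 0: 0.00414·130 - 0.307 = 0.0426C*, so C* = 0.23/0.0426 = 5.4.

B* ≈ 130, H* ≈ 50.5, C* ≈ 5.4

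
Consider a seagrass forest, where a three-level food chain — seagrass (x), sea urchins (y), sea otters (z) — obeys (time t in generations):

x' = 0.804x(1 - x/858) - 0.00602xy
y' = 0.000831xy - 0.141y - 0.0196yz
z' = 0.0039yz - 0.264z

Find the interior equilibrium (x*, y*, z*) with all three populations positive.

From dz/dt = 0: 0.0039y* = 0.264, so y* = 67.7.
From dx/dt = 0: 0.804(1 - x*/858) = 0.00602·67.7, giving x* = 858·(1 - 0.507) = 423.
From dy/dt = 0: 0.000831·423 - 0.141 = 0.0196z*, so z* = 0.211/0.0196 = 10.7.

x* ≈ 423, y* ≈ 67.7, z* ≈ 10.7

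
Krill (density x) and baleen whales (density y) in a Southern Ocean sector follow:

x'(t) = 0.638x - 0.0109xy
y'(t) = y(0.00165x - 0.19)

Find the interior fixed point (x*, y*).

Set dy/dt = 0 with y > 0: 0.00165x - 0.19 = 0, so x* = 0.19/0.00165 = 115.
Set dx/dt = 0 with x > 0: 0.638 - 0.0109y = 0, so y* = 0.638/0.0109 = 58.5.

x* ≈ 115, y* ≈ 58.5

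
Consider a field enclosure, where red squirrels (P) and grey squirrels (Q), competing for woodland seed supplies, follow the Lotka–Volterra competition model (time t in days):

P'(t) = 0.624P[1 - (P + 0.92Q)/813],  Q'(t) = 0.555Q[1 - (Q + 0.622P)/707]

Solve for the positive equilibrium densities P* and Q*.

P* ≈ 380, Q* ≈ 471

Setting both brackets to zero gives the nullclines P + 0.92Q = 813 and 0.622P + Q = 707.
Substituting Q = 707 - 0.622P into the first: P(1 - 0.92·0.622) = 813 - 0.92·707.
So P* = 163/0.428 = 380, and then Q* = 707 - 0.622·380 = 471.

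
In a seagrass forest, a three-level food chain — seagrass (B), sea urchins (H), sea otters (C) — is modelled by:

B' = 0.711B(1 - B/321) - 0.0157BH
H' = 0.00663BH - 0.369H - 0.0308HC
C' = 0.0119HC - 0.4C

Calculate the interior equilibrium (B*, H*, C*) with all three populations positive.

B* ≈ 82.7, H* ≈ 33.6, C* ≈ 5.83

From dC/dt = 0: 0.0119H* = 0.4, so H* = 33.6.
From dB/dt = 0: 0.711(1 - B*/321) = 0.0157·33.6, giving B* = 321·(1 - 0.742) = 82.7.
From dH/dt = 0: 0.00663·82.7 - 0.369 = 0.0308C*, so C* = 0.18/0.0308 = 5.83.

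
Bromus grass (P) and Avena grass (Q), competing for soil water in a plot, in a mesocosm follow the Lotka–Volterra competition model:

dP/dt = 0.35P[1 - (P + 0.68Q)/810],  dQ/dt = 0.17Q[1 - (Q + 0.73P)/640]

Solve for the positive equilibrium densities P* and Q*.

P* ≈ 744, Q* ≈ 96.7

Setting both brackets to zero gives the nullclines P + 0.68Q = 810 and 0.73P + Q = 640.
Substituting Q = 640 - 0.73P into the first: P(1 - 0.68·0.73) = 810 - 0.68·640.
So P* = 375/0.504 = 744, and then Q* = 640 - 0.73·744 = 96.7.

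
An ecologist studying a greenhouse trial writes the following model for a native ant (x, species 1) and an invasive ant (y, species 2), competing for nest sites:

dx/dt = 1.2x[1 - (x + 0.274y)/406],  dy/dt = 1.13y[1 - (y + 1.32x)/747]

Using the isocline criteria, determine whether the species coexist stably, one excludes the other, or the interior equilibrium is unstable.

stable coexistence

Compare the nullcline intercepts: K1/α12 = 406/0.274 = 1480 > K2 = 747; K2/α21 = 747/1.32 = 566 > K1 = 406.
Since both inequalities hold, each species can invade when rare, so the interior equilibrium is stable.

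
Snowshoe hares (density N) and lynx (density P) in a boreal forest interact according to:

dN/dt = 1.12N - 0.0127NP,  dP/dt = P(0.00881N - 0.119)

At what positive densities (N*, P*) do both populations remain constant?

N* ≈ 13.5, P* ≈ 88.2

Set dP/dt = 0 with P > 0: 0.00881N - 0.119 = 0, so N* = 0.119/0.00881 = 13.5.
Set dN/dt = 0 with N > 0: 1.12 - 0.0127P = 0, so P* = 1.12/0.0127 = 88.2.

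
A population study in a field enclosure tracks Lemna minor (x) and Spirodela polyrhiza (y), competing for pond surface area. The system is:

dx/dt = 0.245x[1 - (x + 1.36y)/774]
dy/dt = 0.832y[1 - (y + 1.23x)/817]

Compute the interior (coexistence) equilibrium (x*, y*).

Setting both brackets to zero gives the nullclines x + 1.36y = 774 and 1.23x + y = 817.
Substituting y = 817 - 1.23x into the first: x(1 - 1.36·1.23) = 774 - 1.36·817.
So x* = -337/-0.673 = 501, and then y* = 817 - 1.23·501 = 201.

x* ≈ 501, y* ≈ 201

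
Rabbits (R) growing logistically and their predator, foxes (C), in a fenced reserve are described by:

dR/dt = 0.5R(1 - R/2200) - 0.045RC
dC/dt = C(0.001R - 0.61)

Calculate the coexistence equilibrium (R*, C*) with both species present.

From dC/dt = 0 with C > 0: 0.001R* = 0.61, so R* = 610.
Substitute into dR/dt = 0: 0.5(1 - 610/2200) = 0.045C*.
The bracket is 0.723, giving C* = 0.361/0.045 = 8.03.

R* ≈ 610, C* ≈ 8.03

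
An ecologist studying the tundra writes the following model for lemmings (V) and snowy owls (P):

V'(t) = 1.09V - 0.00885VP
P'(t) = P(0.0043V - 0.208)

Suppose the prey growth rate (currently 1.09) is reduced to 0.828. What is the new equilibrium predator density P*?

At the interior fixed point, setting dV/dt = 0 with V > 0 fixes P* = (prey growth rate)/(VP coefficient) — independent of the other coefficients.
With the change, P* = 0.828/0.00885 = 93.6; it falls from 123.

P* ≈ 93.6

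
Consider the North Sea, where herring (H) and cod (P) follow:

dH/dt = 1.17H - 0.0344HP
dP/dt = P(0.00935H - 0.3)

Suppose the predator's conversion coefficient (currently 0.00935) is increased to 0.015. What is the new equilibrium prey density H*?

At the interior fixed point, setting dP/dt = 0 with P > 0 fixes H* = (predator death rate)/(HP coefficient) — independent of the other coefficients.
With the change, H* = 0.3/0.015 = 20; it falls from 32.1.

H* ≈ 20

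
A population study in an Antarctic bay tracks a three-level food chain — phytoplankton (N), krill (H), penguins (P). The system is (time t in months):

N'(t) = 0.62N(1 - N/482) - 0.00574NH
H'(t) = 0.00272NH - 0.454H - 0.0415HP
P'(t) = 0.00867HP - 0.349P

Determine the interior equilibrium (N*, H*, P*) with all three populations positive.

From dP/dt = 0: 0.00867H* = 0.349, so H* = 40.3.
From dN/dt = 0: 0.62(1 - N*/482) = 0.00574·40.3, giving N* = 482·(1 - 0.373) = 302.
From dH/dt = 0: 0.00272·302 - 0.454 = 0.0415P*, so P* = 0.368/0.0415 = 8.88.

N* ≈ 302, H* ≈ 40.3, P* ≈ 8.88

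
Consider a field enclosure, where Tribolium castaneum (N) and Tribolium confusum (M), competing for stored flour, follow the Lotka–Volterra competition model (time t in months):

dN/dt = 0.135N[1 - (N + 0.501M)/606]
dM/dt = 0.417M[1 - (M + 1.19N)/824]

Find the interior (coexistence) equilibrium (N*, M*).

Setting both brackets to zero gives the nullclines N + 0.501M = 606 and 1.19N + M = 824.
Substituting M = 824 - 1.19N into the first: N(1 - 0.501·1.19) = 606 - 0.501·824.
So N* = 193/0.404 = 478, and then M* = 824 - 1.19·478 = 255.

N* ≈ 478, M* ≈ 255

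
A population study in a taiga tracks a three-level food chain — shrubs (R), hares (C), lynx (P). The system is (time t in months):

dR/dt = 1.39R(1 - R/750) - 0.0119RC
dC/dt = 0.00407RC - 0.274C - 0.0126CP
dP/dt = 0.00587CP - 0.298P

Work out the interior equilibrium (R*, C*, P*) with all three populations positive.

From dP/dt = 0: 0.00587C* = 0.298, so C* = 50.8.
From dR/dt = 0: 1.39(1 - R*/750) = 0.0119·50.8, giving R* = 750·(1 - 0.435) = 424.
From dC/dt = 0: 0.00407·424 - 0.274 = 0.0126P*, so P* = 1.45/0.0126 = 115.

R* ≈ 424, C* ≈ 50.8, P* ≈ 115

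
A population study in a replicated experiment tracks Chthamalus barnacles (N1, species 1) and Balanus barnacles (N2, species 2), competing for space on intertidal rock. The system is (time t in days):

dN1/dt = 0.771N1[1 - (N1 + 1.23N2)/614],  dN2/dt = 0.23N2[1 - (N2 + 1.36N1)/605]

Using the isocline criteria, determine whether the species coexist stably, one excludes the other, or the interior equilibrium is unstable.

Compare the nullcline intercepts: K1/α12 = 614/1.23 = 499 < K2 = 605; K2/α21 = 605/1.36 = 445 < K1 = 614.
Since both are reversed, neither can invade when rare; the interior point is a saddle.

unstable coexistence (outcome depends on initial conditions)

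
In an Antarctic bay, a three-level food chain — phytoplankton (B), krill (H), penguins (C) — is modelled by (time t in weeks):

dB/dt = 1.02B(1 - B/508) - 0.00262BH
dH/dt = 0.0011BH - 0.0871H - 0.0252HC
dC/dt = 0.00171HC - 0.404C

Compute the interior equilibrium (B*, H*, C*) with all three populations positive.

From dC/dt = 0: 0.00171H* = 0.404, so H* = 236.
From dB/dt = 0: 1.02(1 - B*/508) = 0.00262·236, giving B* = 508·(1 - 0.607) = 200.
From dH/dt = 0: 0.0011·200 - 0.0871 = 0.0252C*, so C* = 0.133/0.0252 = 5.26.

B* ≈ 200, H* ≈ 236, C* ≈ 5.26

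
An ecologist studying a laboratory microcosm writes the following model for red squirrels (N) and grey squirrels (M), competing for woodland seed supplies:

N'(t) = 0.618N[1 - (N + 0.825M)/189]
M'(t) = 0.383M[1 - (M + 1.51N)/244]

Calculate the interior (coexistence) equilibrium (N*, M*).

Setting both brackets to zero gives the nullclines N + 0.825M = 189 and 1.51N + M = 244.
Substituting M = 244 - 1.51N into the first: N(1 - 0.825·1.51) = 189 - 0.825·244.
So N* = -12.3/-0.246 = 50.1, and then M* = 244 - 1.51·50.1 = 168.

N* ≈ 50.1, M* ≈ 168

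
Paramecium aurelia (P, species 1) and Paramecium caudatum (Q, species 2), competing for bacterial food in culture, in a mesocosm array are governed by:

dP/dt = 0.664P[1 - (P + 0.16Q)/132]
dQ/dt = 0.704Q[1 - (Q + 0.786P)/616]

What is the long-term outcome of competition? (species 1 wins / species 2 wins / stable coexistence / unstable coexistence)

Compare the nullcline intercepts: K1/α12 = 132/0.16 = 825 > K2 = 616; K2/α21 = 616/0.786 = 784 > K1 = 132.
Since both inequalities hold, each species can invade when rare, so the interior equilibrium is stable.

stable coexistence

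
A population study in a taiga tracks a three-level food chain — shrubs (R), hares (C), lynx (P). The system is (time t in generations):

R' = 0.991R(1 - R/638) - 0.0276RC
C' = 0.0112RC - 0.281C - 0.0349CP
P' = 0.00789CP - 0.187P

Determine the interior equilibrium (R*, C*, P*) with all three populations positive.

R* ≈ 217, C* ≈ 23.7, P* ≈ 61.5

From dP/dt = 0: 0.00789C* = 0.187, so C* = 23.7.
From dR/dt = 0: 0.991(1 - R*/638) = 0.0276·23.7, giving R* = 638·(1 - 0.66) = 217.
From dC/dt = 0: 0.0112·217 - 0.281 = 0.0349P*, so P* = 2.15/0.0349 = 61.5.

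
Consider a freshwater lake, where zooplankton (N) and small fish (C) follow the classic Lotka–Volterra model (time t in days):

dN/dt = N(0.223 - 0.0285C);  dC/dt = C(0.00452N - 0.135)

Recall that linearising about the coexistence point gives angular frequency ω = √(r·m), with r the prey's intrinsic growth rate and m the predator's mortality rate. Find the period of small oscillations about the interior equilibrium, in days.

T ≈ 36.2 days

Here r = 0.223 and m = 0.135, so r·m = 0.0301.
ω = √0.0301 = 0.174 per day, hence T = 2π/ω ≈ 36.2 days.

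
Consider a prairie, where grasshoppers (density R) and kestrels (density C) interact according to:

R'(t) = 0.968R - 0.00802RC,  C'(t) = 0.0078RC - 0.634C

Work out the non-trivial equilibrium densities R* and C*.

Set dC/dt = 0 with C > 0: 0.0078R - 0.634 = 0, so R* = 0.634/0.0078 = 81.3.
Set dR/dt = 0 with R > 0: 0.968 - 0.00802C = 0, so C* = 0.968/0.00802 = 121.

R* ≈ 81.3, C* ≈ 121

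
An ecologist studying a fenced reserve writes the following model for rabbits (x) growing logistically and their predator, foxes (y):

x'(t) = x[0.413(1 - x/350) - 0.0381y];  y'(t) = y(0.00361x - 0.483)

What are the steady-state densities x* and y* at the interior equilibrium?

x* ≈ 134, y* ≈ 6.7

From dy/dt = 0 with y > 0: 0.00361x* = 0.483, so x* = 134.
Substitute into dx/dt = 0: 0.413(1 - 134/350) = 0.0381y*.
The bracket is 0.618, giving y* = 0.255/0.0381 = 6.7.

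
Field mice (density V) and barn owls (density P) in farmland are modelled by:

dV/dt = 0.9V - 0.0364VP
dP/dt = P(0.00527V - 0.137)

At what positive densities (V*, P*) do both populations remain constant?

V* ≈ 26, P* ≈ 24.7

Set dP/dt = 0 with P > 0: 0.00527V - 0.137 = 0, so V* = 0.137/0.00527 = 26.
Set dV/dt = 0 with V > 0: 0.9 - 0.0364P = 0, so P* = 0.9/0.0364 = 24.7.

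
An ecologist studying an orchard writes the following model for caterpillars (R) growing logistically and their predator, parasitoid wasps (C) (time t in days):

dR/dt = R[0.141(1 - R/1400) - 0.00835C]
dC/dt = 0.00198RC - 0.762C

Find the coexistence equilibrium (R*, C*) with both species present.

R* ≈ 385, C* ≈ 12.2

From dC/dt = 0 with C > 0: 0.00198R* = 0.762, so R* = 385.
Substitute into dR/dt = 0: 0.141(1 - 385/1400) = 0.00835C*.
The bracket is 0.725, giving C* = 0.102/0.00835 = 12.2.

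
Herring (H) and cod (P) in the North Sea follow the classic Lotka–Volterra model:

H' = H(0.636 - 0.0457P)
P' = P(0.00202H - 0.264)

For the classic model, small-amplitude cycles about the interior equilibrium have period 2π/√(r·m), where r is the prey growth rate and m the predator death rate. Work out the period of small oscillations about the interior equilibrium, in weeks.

T ≈ 15.3 weeks

Here r = 0.636 and m = 0.264, so r·m = 0.168.
ω = √0.168 = 0.41 per week, hence T = 2π/ω ≈ 15.3 weeks.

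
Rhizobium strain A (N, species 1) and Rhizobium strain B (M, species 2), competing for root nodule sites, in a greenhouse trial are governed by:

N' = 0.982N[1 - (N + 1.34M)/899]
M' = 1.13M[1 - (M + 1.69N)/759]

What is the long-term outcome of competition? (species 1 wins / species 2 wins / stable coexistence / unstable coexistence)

unstable coexistence (outcome depends on initial conditions)

Compare the nullcline intercepts: K1/α12 = 899/1.34 = 671 < K2 = 759; K2/α21 = 759/1.69 = 449 < K1 = 899.
Since both are reversed, neither can invade when rare; the interior point is a saddle.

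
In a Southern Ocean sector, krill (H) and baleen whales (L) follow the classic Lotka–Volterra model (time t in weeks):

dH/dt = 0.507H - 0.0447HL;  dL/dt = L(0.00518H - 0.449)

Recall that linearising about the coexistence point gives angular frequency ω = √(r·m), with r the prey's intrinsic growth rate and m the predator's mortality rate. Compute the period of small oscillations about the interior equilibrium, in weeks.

Here r = 0.507 and m = 0.449, so r·m = 0.228.
ω = √0.228 = 0.477 per week, hence T = 2π/ω ≈ 13.2 weeks.

T ≈ 13.2 weeks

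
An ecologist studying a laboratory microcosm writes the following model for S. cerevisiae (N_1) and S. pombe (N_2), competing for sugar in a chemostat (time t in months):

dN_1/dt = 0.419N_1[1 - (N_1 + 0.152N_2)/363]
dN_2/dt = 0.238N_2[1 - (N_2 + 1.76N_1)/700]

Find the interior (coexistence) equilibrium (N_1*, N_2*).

N_1* ≈ 350, N_2* ≈ 83.4

Setting both brackets to zero gives the nullclines N_1 + 0.152N_2 = 363 and 1.76N_1 + N_2 = 700.
Substituting N_2 = 700 - 1.76N_1 into the first: N_1(1 - 0.152·1.76) = 363 - 0.152·700.
So N_1* = 257/0.732 = 350, and then N_2* = 700 - 1.76·350 = 83.4.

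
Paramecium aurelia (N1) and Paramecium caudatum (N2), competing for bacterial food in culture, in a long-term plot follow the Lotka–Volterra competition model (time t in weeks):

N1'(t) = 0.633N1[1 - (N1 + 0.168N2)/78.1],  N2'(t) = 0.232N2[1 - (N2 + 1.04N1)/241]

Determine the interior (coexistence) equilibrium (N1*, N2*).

Setting both brackets to zero gives the nullclines N1 + 0.168N2 = 78.1 and 1.04N1 + N2 = 241.
Substituting N2 = 241 - 1.04N1 into the first: N1(1 - 0.168·1.04) = 78.1 - 0.168·241.
So N1* = 37.6/0.825 = 45.6, and then N2* = 241 - 1.04·45.6 = 194.

N1* ≈ 45.6, N2* ≈ 194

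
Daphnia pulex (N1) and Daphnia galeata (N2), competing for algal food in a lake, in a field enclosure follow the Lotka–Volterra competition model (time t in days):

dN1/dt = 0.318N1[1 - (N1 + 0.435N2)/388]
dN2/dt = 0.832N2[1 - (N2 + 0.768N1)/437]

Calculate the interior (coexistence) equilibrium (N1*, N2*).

N1* ≈ 297, N2* ≈ 209

Setting both brackets to zero gives the nullclines N1 + 0.435N2 = 388 and 0.768N1 + N2 = 437.
Substituting N2 = 437 - 0.768N1 into the first: N1(1 - 0.435·0.768) = 388 - 0.435·437.
So N1* = 198/0.666 = 297, and then N2* = 437 - 0.768·297 = 209.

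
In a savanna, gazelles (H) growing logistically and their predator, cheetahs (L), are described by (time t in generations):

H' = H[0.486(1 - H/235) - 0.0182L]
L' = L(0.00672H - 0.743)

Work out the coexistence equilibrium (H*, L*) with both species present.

From dL/dt = 0 with L > 0: 0.00672H* = 0.743, so H* = 111.
Substitute into dH/dt = 0: 0.486(1 - 111/235) = 0.0182L*.
The bracket is 0.53, giving L* = 0.257/0.0182 = 14.1.

H* ≈ 111, L* ≈ 14.1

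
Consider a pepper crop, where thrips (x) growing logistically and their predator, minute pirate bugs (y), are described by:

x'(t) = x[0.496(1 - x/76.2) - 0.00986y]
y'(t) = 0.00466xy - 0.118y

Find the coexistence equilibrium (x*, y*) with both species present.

From dy/dt = 0 with y > 0: 0.00466x* = 0.118, so x* = 25.3.
Substitute into dx/dt = 0: 0.496(1 - 25.3/76.2) = 0.00986y*.
The bracket is 0.668, giving y* = 0.331/0.00986 = 33.6.

x* ≈ 25.3, y* ≈ 33.6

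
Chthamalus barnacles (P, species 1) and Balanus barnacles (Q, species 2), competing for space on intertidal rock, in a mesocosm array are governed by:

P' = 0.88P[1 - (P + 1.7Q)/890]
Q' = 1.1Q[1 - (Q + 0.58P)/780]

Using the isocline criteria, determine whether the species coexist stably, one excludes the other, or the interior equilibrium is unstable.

Compare the nullcline intercepts: K1/α12 = 890/1.7 = 524 < K2 = 780; K2/α21 = 780/0.58 = 1340 > K1 = 890.
Since the inequalities point opposite ways, species 2 can invade but species 1 cannot.

species 2 excludes species 1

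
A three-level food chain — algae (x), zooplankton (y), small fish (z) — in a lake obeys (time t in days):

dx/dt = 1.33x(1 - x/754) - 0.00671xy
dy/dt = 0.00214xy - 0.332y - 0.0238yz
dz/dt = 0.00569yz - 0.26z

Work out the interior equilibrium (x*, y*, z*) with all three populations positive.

x* ≈ 580, y* ≈ 45.7, z* ≈ 38.2

From dz/dt = 0: 0.00569y* = 0.26, so y* = 45.7.
From dx/dt = 0: 1.33(1 - x*/754) = 0.00671·45.7, giving x* = 754·(1 - 0.231) = 580.
From dy/dt = 0: 0.00214·580 - 0.332 = 0.0238z*, so z* = 0.91/0.0238 = 38.2.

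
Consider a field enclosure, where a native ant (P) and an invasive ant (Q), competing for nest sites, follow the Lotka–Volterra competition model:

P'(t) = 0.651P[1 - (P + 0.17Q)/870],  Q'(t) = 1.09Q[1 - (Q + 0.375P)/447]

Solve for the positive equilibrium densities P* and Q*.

Setting both brackets to zero gives the nullclines P + 0.17Q = 870 and 0.375P + Q = 447.
Substituting Q = 447 - 0.375P into the first: P(1 - 0.17·0.375) = 870 - 0.17·447.
So P* = 794/0.936 = 848, and then Q* = 447 - 0.375·848 = 129.

P* ≈ 848, Q* ≈ 129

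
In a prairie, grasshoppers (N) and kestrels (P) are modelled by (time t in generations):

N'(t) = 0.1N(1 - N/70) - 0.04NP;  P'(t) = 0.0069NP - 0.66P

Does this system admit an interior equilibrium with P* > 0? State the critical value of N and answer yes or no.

The predator equation gives dP/dt > 0 only when N > 0.66/0.0069 = 95.7.
Without the predator, N → K = 70. Since 70 < 95.7, the predator cannot invade.

Threshold N = 95.7; K < 95.7, so no, the predator goes extinct.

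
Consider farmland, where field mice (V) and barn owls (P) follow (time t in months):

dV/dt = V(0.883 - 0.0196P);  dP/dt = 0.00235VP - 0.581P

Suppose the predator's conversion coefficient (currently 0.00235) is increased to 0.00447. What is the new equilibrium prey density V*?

V* ≈ 130

At the interior fixed point, setting dP/dt = 0 with P > 0 fixes V* = (predator death rate)/(VP coefficient) — independent of the other coefficients.
With the change, V* = 0.581/0.00447 = 130; it falls from 247.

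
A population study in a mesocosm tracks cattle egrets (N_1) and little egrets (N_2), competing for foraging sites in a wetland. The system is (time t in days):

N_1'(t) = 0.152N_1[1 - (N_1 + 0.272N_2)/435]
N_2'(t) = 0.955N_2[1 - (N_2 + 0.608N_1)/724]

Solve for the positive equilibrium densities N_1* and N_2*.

Setting both brackets to zero gives the nullclines N_1 + 0.272N_2 = 435 and 0.608N_1 + N_2 = 724.
Substituting N_2 = 724 - 0.608N_1 into the first: N_1(1 - 0.272·0.608) = 435 - 0.272·724.
So N_1* = 238/0.835 = 285, and then N_2* = 724 - 0.608·285 = 551.

N_1* ≈ 285, N_2* ≈ 551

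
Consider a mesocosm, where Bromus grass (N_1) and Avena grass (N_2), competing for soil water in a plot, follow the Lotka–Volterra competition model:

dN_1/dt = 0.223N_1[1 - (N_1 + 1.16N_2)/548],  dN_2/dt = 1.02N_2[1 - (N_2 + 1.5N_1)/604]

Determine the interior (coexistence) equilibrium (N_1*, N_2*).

Setting both brackets to zero gives the nullclines N_1 + 1.16N_2 = 548 and 1.5N_1 + N_2 = 604.
Substituting N_2 = 604 - 1.5N_1 into the first: N_1(1 - 1.16·1.5) = 548 - 1.16·604.
So N_1* = -153/-0.74 = 206, and then N_2* = 604 - 1.5·206 = 295.

N_1* ≈ 206, N_2* ≈ 295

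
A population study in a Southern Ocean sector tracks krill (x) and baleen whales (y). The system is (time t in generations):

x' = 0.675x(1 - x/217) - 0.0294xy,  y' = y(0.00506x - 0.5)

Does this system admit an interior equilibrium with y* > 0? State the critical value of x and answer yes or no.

Threshold x = 98.8; K > 98.8, so yes, the predator persists.

The predator equation gives dy/dt > 0 only when x > 0.5/0.00506 = 98.8.
Without the predator, x → K = 217. Since 217 > 98.8, the predator can invade and persist.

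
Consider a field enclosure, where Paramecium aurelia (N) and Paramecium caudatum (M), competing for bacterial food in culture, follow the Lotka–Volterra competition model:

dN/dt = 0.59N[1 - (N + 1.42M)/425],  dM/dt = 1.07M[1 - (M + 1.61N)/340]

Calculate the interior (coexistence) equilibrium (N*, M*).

Setting both brackets to zero gives the nullclines N + 1.42M = 425 and 1.61N + M = 340.
Substituting M = 340 - 1.61N into the first: N(1 - 1.42·1.61) = 425 - 1.42·340.
So N* = -57.8/-1.29 = 44.9, and then M* = 340 - 1.61·44.9 = 268.

N* ≈ 44.9, M* ≈ 268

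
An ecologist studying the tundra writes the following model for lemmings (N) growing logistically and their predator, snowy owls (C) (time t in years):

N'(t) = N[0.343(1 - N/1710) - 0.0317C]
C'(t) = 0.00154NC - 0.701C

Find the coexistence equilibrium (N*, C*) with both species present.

From dC/dt = 0 with C > 0: 0.00154N* = 0.701, so N* = 455.
Substitute into dN/dt = 0: 0.343(1 - 455/1710) = 0.0317C*.
The bracket is 0.734, giving C* = 0.252/0.0317 = 7.94.

N* ≈ 455, C* ≈ 7.94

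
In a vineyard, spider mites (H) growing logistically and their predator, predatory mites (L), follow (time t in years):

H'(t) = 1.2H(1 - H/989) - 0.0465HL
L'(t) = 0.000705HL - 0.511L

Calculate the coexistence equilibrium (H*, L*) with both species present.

From dL/dt = 0 with L > 0: 0.000705H* = 0.511, so H* = 725.
Substitute into dH/dt = 0: 1.2(1 - 725/989) = 0.0465L*.
The bracket is 0.267, giving L* = 0.321/0.0465 = 6.89.

H* ≈ 725, L* ≈ 6.89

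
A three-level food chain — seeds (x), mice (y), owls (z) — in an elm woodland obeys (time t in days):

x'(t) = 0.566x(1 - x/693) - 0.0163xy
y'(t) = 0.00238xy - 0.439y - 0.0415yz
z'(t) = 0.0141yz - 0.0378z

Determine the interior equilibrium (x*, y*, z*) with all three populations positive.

From dz/dt = 0: 0.0141y* = 0.0378, so y* = 2.68.
From dx/dt = 0: 0.566(1 - x*/693) = 0.0163·2.68, giving x* = 693·(1 - 0.0772) = 639.
From dy/dt = 0: 0.00238·639 - 0.439 = 0.0415z*, so z* = 1.08/0.0415 = 26.1.

x* ≈ 639, y* ≈ 2.68, z* ≈ 26.1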